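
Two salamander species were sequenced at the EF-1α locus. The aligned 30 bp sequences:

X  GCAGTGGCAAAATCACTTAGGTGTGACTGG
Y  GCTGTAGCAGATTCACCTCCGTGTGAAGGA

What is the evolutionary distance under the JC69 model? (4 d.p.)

The sequences differ at 10 of 30 sites (3, 6, 10, 12, 17, 19, 20, 27, 28, 30), so p = 10/30 ≈ 0.333333.
d = −(3/4) ln(1 − 4p/3) = −0.75 ln(1 − 0.444444) = −0.75 ln(0.555556)
  = −0.75 × (-0.587786) = 0.440840 substitutions/site.

0.4408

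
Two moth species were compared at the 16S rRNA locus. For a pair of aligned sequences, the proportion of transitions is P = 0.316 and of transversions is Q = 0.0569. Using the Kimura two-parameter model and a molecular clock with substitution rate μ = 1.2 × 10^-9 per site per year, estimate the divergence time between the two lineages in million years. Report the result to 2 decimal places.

255.84

Under the Kimura two-parameter model, d = −½ ln(1 − 2P − Q) − ¼ ln(1 − 2Q).
1 − 2P − Q = 0.3111, giving −½ ln(0.3111) = 0.583820.
1 − 2Q = 0.8862, giving −¼ ln(0.8862) = 0.030203.
d = 0.583820 + 0.030203 = 0.614023.
Under a molecular clock d = 2μt, so t = d/(2μ) = 0.614023 / (2 × 1.2 × 10^-9) = 255.84 million years.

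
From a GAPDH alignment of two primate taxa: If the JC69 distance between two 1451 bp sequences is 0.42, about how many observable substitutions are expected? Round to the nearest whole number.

Invert JC69: p = (3/4)(1 − e^(−4d/3)) = 0.75 × (1 − e^(-0.56)) = 0.75 × (1 − 0.571209) = 0.321593.
Expected differing sites = pL ≈ 0.321593 × 1451 = 466.631443 ≈ 467.

467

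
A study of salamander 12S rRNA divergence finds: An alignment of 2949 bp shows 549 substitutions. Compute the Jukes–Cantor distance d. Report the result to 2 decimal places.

0.21

p = 549/2949 ≈ 0.186165.
d = −(3/4) ln(1 − 4p/3) = −0.75 ln(1 − 0.24822) = −0.75 ln(0.75178)
  = −0.75 × (-0.285312) = 0.213984 substitutions/site.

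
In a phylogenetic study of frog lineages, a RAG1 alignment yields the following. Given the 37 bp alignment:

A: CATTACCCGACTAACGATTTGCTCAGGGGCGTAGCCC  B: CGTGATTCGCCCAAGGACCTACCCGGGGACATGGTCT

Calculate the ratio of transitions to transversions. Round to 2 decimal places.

4.67

Transitions are A↔G and C↔T; transversions are all other mismatches.
Transitions: 14. Transversions: 3.
R = 14/3 = 4.666666… ≈ 4.67 (to 2 d.p.).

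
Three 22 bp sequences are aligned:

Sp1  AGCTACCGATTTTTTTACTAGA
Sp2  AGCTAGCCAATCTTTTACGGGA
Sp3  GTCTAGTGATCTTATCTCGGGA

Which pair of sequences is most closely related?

Sp1–Sp2: 6/22 differ, p = 0.273, d = 0.339.
Sp1–Sp3: 10/22 differ, p = 0.455, d = 0.699.
Sp2–Sp3: 10/22 differ, p = 0.455, d = 0.699.
The smallest distance is between Sp1 and Sp2.

Sp1 and Sp2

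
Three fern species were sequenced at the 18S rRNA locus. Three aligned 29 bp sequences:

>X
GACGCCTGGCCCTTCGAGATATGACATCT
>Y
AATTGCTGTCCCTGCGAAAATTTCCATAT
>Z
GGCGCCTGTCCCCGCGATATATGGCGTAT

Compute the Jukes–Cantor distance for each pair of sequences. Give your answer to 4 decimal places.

d(X,Y) = 0.6018, d(X,Z) = 0.3439, d(Y,Z) = 0.6018

X–Y: 12/29 sites differ → p ≈ 0.413793, d = −0.75 ln(1 − 0.551724) = 0.601760 ≈ 0.6018.
X–Z: 8/29 sites differ → p ≈ 0.275862, d = −0.75 ln(1 − 0.367816) = 0.343931 ≈ 0.3439.
Y–Z: 12/29 sites differ → p ≈ 0.413793, d = −0.75 ln(1 − 0.551724) = 0.601760 ≈ 0.6018.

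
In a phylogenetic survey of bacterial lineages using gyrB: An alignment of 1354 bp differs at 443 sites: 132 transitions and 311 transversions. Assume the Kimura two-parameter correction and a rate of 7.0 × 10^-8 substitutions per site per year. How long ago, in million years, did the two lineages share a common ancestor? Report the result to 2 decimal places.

P = 132/1354 ≈ 0.097489 and Q = 311/1354 ≈ 0.22969.
Under the Kimura two-parameter model, d = −½ ln(1 − 2P − Q) − ¼ ln(1 − 2Q).
1 − 2P − Q = 0.575332, giving −½ ln(0.575332) = 0.276404.
1 − 2Q = 0.54062, giving −¼ ln(0.54062) = 0.153760.
d = 0.276404 + 0.153760 = 0.430164.
Under a molecular clock d = 2μt, so t = d/(2μ) = 0.430164 / (2 × 7.0 × 10^-8) = 3.07 million years.

3.07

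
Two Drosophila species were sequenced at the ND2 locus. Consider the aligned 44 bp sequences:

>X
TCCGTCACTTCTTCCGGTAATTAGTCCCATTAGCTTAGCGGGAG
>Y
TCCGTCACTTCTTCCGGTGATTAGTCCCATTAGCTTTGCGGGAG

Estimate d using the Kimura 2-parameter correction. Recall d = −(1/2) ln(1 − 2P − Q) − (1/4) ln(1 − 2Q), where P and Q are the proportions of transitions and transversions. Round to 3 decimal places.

Of 44 sites, 1 differences are transitions and 1 are transversions, so P = 1/44 ≈ 0.022727 and Q = 1/44 ≈ 0.022727.
Under the Kimura two-parameter model, d = −½ ln(1 − 2P − Q) − ¼ ln(1 − 2Q).
1 − 2P − Q = 0.931819, giving −½ ln(0.931819) = 0.035308.
1 − 2Q = 0.954546, giving −¼ ln(0.954546) = 0.011630.
d = 0.035308 + 0.011630 = 0.046938.

0.047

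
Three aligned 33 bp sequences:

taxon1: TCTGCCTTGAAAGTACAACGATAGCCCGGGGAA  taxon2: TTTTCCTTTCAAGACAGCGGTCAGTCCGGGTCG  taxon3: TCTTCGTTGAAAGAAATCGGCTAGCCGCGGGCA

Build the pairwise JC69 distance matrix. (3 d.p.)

d(taxon1,taxon2) = 0.780, d(taxon1,taxon3) = 0.441, d(taxon2,taxon3) = 0.559

taxon1–taxon2: 16/33 sites differ → p ≈ 0.484848, d = −0.75 ln(1 − 0.646464) = 0.779827 ≈ 0.780.
taxon1–taxon3: 11/33 sites differ → p ≈ 0.333333, d = −0.75 ln(1 − 0.444444) = 0.440839 ≈ 0.441.
taxon2–taxon3: 13/33 sites differ → p ≈ 0.393939, d = −0.75 ln(1 − 0.525252) = 0.558728 ≈ 0.559.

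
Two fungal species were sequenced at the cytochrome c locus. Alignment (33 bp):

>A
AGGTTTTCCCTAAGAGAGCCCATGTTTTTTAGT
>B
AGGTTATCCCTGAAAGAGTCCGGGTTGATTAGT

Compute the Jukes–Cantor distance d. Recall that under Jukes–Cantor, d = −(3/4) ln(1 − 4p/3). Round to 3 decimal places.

The sequences differ at 8 of 33 sites (6, 12, 14, 19, 22, 23, 27, 28), so p = 8/33 ≈ 0.242424.
d = −(3/4) ln(1 − 4p/3) = −0.75 ln(1 − 0.323232) = −0.75 ln(0.676768)
  = −0.75 × (-0.390427) = 0.292820 substitutions/site.

0.293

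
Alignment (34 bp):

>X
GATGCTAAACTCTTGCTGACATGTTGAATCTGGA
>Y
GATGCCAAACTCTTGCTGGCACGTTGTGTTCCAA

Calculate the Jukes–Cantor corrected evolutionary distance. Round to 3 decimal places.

0.326

The sequences differ at 9 of 34 sites (6, 19, 22, 27, 28, 30, 31, 32, 33), so p = 9/34 ≈ 0.264706.
d = −(3/4) ln(1 − 4p/3) = −0.75 ln(1 − 0.352941) = −0.75 ln(0.647059)
  = −0.75 × (-0.435318) = 0.326489 substitutions/site.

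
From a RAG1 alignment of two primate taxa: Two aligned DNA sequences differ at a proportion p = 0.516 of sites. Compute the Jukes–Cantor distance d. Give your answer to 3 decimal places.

0.874

d = −(3/4) ln(1 − 4p/3) = −0.75 ln(1 − 0.688) = −0.75 ln(0.312)
  = −0.75 × (-1.164752) = 0.873564 substitutions/site.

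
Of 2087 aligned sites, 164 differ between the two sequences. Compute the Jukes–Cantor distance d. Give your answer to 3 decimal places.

p = 164/2087 ≈ 0.078582.
d = −(3/4) ln(1 − 4p/3) = −0.75 ln(1 − 0.104776) = −0.75 ln(0.895224)
  = −0.75 × (-0.110681) = 0.083011 substitutions/site.

0.083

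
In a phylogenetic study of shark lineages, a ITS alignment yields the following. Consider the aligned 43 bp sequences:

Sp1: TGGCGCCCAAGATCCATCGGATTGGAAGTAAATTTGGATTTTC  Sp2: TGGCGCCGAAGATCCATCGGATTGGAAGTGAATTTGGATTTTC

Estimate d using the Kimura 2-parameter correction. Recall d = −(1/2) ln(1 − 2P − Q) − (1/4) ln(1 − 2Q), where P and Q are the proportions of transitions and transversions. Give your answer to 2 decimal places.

Of 43 sites, 1 differences are transitions and 1 are transversions, so P = 1/43 ≈ 0.023256 and Q = 1/43 ≈ 0.023256.
Under the Kimura two-parameter model, d = −½ ln(1 − 2P − Q) − ¼ ln(1 − 2Q).
1 − 2P − Q = 0.930232, giving −½ ln(0.930232) = 0.036161.
1 − 2Q = 0.953488, giving −¼ ln(0.953488) = 0.011907.
d = 0.036161 + 0.011907 = 0.048068.

0.05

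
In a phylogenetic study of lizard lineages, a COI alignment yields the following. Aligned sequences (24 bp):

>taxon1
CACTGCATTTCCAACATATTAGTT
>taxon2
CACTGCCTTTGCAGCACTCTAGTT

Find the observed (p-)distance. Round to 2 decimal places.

0.25

The sequences differ at 6 of 24 positions (sites 7, 11, 14, 17, 18, 19).
p = 6/24 = 0.25.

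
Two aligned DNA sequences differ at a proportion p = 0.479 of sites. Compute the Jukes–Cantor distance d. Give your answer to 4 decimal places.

0.7635

d = −(3/4) ln(1 − 4p/3) = −0.75 ln(1 − 0.638667) = −0.75 ln(0.361333)
  = −0.75 × (-1.017955) = 0.763466 substitutions/site.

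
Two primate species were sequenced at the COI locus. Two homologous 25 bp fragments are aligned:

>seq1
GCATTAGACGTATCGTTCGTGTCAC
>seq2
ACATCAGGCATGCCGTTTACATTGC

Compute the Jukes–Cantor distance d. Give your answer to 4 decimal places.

The sequences differ at 12 of 25 sites, so p = 12/25 = 0.48.
d = −(3/4) ln(1 − 4p/3) = −0.75 ln(1 − 0.64) = −0.75 ln(0.36)
  = −0.75 × (-1.021651) = 0.766238 substitutions/site.

0.7662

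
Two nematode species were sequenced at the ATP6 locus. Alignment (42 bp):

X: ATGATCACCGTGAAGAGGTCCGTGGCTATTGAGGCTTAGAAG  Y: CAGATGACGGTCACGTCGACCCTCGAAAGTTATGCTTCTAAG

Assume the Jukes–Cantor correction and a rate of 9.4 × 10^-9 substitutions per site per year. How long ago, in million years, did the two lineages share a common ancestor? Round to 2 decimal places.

33.80

The sequences differ at 18 of 42 sites, so p = 18/42 ≈ 0.428571.
d = −(3/4) ln(1 − 4p/3) = −0.75 ln(1 − 0.571428) = −0.75 ln(0.428572)
  = −0.75 × (-0.847297) = 0.635473 substitutions/site.
Under a molecular clock d = 2μt, so t = d/(2μ) = 0.635473 / (2 × 9.4 × 10^-9) = 33.80 million years.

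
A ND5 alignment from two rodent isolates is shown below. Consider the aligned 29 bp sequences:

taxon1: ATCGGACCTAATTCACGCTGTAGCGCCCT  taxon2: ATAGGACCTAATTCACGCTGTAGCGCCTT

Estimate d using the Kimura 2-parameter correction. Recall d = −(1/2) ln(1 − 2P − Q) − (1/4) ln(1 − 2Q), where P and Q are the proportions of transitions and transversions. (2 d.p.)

0.07

Of 29 sites, 1 differences are transitions and 1 are transversions, so P = 1/29 ≈ 0.034483 and Q = 1/29 ≈ 0.034483.
Under the Kimura two-parameter model, d = −½ ln(1 − 2P − Q) − ¼ ln(1 − 2Q).
1 − 2P − Q = 0.896551, giving −½ ln(0.896551) = 0.054600.
1 − 2Q = 0.931034, giving −¼ ln(0.931034) = 0.017865.
d = 0.054600 + 0.017865 = 0.072465.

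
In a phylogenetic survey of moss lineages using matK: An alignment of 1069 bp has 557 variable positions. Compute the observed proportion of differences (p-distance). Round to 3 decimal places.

p = 557/1069 = 0.521047… ≈ 0.521 (to 3 d.p.).

0.521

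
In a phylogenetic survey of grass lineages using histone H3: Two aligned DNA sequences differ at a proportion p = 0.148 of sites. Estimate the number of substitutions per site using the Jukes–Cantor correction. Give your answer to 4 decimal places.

d = −(3/4) ln(1 − 4p/3) = −0.75 ln(1 − 0.197333) = −0.75 ln(0.802667)
  = −0.75 × (-0.219815) = 0.164861 substitutions/site.

0.1649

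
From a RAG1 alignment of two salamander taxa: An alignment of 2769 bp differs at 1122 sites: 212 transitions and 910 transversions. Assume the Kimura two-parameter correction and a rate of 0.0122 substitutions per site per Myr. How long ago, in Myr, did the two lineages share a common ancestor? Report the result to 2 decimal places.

P = 212/2769 ≈ 0.076562 and Q = 910/2769 ≈ 0.328638.
Under the Kimura two-parameter model, d = −½ ln(1 − 2P − Q) − ¼ ln(1 − 2Q).
1 − 2P − Q = 0.518238, giving −½ ln(0.518238) = 0.328660.
1 − 2Q = 0.342724, giving −¼ ln(0.342724) = 0.267707.
d = 0.328660 + 0.267707 = 0.596367.
Under a molecular clock d = 2μt, so t = d/(2μ) = 0.596367 / (2 × 0.0122) = 24.44 Myr.

24.44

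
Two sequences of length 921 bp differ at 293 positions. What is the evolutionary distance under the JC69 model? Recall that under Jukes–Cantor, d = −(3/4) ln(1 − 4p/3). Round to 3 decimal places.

p = 293/921 ≈ 0.318132.
d = −(3/4) ln(1 − 4p/3) = −0.75 ln(1 − 0.424176) = −0.75 ln(0.575824)
  = −0.75 × (-0.551953) = 0.413965 substitutions/site.

0.414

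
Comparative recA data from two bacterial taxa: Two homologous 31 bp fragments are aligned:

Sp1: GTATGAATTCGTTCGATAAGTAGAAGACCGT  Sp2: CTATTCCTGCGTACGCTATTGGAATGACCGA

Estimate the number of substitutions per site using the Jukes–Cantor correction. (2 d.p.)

The sequences differ at 14 of 31 sites, so p = 14/31 ≈ 0.451613.
d = −(3/4) ln(1 − 4p/3) = −0.75 ln(1 − 0.602151) = −0.75 ln(0.397849)
  = −0.75 × (-0.921683) = 0.691262 substitutions/site.

0.69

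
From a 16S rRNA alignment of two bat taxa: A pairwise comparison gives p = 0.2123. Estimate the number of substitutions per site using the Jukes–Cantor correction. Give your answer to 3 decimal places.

d = −(3/4) ln(1 − 4p/3) = −0.75 ln(1 − 0.283067) = −0.75 ln(0.716933)
  = −0.75 × (-0.332773) = 0.249580 substitutions/site.

0.250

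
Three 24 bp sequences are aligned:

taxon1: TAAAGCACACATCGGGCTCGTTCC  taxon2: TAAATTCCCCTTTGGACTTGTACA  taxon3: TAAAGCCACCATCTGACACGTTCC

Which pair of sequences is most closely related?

taxon1–taxon2: 10/24 differ, p = 0.417, d = 0.608.
taxon1–taxon3: 6/24 differ, p = 0.250, d = 0.304.
taxon2–taxon3: 10/24 differ, p = 0.417, d = 0.608.
The smallest distance is between taxon1 and taxon3.

taxon1 and taxon3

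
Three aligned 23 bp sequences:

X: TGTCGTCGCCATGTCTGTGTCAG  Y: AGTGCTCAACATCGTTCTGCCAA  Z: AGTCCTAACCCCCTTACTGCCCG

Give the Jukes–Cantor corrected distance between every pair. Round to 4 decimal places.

d(X,Y) = 0.7614, d(X,Z) = 0.8922, d(Y,Z) = 0.5532

X–Y: 11/23 sites differ → p ≈ 0.478261, d = −0.75 ln(1 − 0.637681) = 0.761423 ≈ 0.7614.
X–Z: 12/23 sites differ → p ≈ 0.521739, d = −0.75 ln(1 − 0.695652) = 0.892188 ≈ 0.8922.
Y–Z: 9/23 sites differ → p ≈ 0.391304, d = −0.75 ln(1 − 0.521739) = 0.553199 ≈ 0.5532.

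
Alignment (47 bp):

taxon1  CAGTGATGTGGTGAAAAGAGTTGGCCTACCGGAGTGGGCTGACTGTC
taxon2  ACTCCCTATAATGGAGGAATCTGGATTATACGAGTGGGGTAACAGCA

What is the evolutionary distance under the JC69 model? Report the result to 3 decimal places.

0.926

The sequences differ at 25 of 47 sites, so p = 25/47 ≈ 0.531915.
d = −(3/4) ln(1 − 4p/3) = −0.75 ln(1 − 0.70922) = −0.75 ln(0.29078)
  = −0.75 × (-1.235188) = 0.926391 substitutions/site.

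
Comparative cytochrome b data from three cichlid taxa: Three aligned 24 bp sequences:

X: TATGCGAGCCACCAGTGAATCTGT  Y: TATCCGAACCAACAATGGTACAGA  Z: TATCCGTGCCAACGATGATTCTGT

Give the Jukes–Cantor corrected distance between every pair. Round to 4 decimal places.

d(X,Y) = 0.5199, d(X,Z) = 0.3041, d(Y,Z) = 0.3694

X–Y: 9/24 sites differ → p = 0.375, d = −0.75 ln(1 − 0.5) = 0.519860 ≈ 0.5199.
X–Z: 6/24 sites differ → p = 0.25, d = −0.75 ln(1 − 0.333333) = 0.304098 ≈ 0.3041.
Y–Z: 7/24 sites differ → p ≈ 0.291667, d = −0.75 ln(1 − 0.388889) = 0.369358 ≈ 0.3694.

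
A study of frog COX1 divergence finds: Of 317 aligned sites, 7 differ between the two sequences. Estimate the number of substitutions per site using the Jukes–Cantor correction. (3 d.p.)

p = 7/317 ≈ 0.022082.
d = −(3/4) ln(1 − 4p/3) = −0.75 ln(1 − 0.029443) = −0.75 ln(0.970557)
  = −0.75 × (-0.029885) = 0.022414 substitutions/site.

0.022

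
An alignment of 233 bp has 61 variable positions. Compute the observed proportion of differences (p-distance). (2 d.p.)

p = 61/233 = 0.261802… ≈ 0.26 (to 2 d.p.).

0.26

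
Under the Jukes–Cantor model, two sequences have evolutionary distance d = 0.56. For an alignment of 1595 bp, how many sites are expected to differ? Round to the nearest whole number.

Invert JC69: p = (3/4)(1 − e^(−4d/3)) = 0.75 × (1 − e^(-0.746667)) = 0.75 × (1 − 0.473944) = 0.394542.
Expected differing sites = pL ≈ 0.394542 × 1595 = 629.29449 ≈ 629.

629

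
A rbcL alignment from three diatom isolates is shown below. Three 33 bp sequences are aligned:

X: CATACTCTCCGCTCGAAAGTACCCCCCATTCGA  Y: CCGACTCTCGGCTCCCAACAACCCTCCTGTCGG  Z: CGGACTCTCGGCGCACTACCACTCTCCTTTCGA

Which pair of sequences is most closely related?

Y and Z

X–Y: 11/33 differ, p = 0.333, d = 0.441.
X–Z: 12/33 differ, p = 0.364, d = 0.497.
Y–Z: 8/33 differ, p = 0.242, d = 0.293.
The smallest distance is between Y and Z.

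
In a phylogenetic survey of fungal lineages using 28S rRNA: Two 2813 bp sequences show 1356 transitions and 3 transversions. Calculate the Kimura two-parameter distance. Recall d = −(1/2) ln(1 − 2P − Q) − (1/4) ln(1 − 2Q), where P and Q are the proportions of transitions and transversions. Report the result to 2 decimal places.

1.68

P = 1356/2813 ≈ 0.482048 and Q = 3/2813 ≈ 0.001066.
Under the Kimura two-parameter model, d = −½ ln(1 − 2P − Q) − ¼ ln(1 − 2Q).
1 − 2P − Q = 0.034838, giving −½ ln(0.034838) = 1.678523.
1 − 2Q = 0.997868, giving −¼ ln(0.997868) = 0.000534.
d = 1.678523 + 0.000534 = 1.679057.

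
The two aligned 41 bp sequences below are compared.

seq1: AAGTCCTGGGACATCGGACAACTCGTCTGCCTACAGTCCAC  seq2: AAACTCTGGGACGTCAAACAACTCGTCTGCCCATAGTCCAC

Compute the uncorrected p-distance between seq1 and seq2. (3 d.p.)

0.195

The sequences differ at 8 of 41 positions (sites 3, 4, 5, 13, 16, 17, 32, 34).
p = 8/41 = 0.195121… ≈ 0.195 (to 3 d.p.).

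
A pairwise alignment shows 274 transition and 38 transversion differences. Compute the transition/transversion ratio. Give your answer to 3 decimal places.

R = 274/38 = 7.210526… ≈ 7.211 (to 3 d.p.).

7.211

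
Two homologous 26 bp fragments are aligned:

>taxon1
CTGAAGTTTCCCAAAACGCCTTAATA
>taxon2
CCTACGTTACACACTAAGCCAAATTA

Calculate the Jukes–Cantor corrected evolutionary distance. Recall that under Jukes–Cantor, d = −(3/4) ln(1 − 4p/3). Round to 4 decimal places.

0.6228

The sequences differ at 11 of 26 sites, so p = 11/26 ≈ 0.423077.
d = −(3/4) ln(1 − 4p/3) = −0.75 ln(1 − 0.564103) = −0.75 ln(0.435897)
  = −0.75 × (-0.830349) = 0.622762 substitutions/site.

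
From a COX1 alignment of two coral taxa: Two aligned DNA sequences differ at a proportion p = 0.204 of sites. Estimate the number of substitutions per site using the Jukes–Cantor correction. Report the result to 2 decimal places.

d = −(3/4) ln(1 − 4p/3) = −0.75 ln(1 − 0.272) = −0.75 ln(0.728)
  = −0.75 × (-0.317454) = 0.238091 substitutions/site.

0.24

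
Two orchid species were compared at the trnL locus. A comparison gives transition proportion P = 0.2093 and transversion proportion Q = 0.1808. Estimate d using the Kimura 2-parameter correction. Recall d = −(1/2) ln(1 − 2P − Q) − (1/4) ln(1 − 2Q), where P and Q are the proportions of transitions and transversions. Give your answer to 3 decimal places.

Under the Kimura two-parameter model, d = −½ ln(1 − 2P − Q) − ¼ ln(1 − 2Q).
1 − 2P − Q = 0.4006, giving −½ ln(0.4006) = 0.457396.
1 − 2Q = 0.6384, giving −¼ ln(0.6384) = 0.112198.
d = 0.457396 + 0.112198 = 0.569594.

0.570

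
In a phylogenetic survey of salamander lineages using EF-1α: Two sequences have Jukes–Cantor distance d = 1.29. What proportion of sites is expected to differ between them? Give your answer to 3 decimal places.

0.616

p = (3/4)(1 − e^(−4d/3)) = 0.75 × (1 − e^(-1.72)) = 0.75 × (1 − 0.179066) = 0.615701.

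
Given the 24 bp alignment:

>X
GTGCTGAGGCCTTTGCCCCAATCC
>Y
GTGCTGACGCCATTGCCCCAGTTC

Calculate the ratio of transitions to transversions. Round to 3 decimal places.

Transitions are A↔G and C↔T; transversions are all other mismatches.
Transitions: 2. Transversions: 2.
R = 2/2 = 1.000.

1.000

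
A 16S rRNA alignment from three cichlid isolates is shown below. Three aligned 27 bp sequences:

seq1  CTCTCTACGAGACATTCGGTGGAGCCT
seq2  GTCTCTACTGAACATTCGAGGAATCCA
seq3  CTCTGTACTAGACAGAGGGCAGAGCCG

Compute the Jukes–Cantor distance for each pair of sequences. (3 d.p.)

d(seq1,seq2) = 0.441, d(seq1,seq3) = 0.377, d(seq2,seq3) = 0.770

seq1–seq2: 9/27 sites differ → p ≈ 0.333333, d = −0.75 ln(1 − 0.444444) = 0.440839 ≈ 0.441.
seq1–seq3: 8/27 sites differ → p ≈ 0.296296, d = −0.75 ln(1 − 0.395061) = 0.376971 ≈ 0.377.
seq2–seq3: 13/27 sites differ → p ≈ 0.481481, d = −0.75 ln(1 − 0.641975) = 0.770364 ≈ 0.770.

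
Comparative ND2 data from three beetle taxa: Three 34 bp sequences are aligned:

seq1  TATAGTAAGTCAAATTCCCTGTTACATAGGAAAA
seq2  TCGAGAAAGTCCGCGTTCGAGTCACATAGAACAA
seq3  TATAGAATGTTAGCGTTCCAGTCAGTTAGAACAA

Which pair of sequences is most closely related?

seq1–seq2: 13/34 differ, p = 0.382, d = 0.535.
seq1–seq3: 13/34 differ, p = 0.382, d = 0.535.
seq2–seq3: 8/34 differ, p = 0.235, d = 0.282.
The smallest distance is between seq2 and seq3.

seq2 and seq3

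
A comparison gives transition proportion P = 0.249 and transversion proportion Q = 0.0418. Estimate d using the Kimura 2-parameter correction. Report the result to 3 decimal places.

Under the Kimura two-parameter model, d = −½ ln(1 − 2P − Q) − ¼ ln(1 − 2Q).
1 − 2P − Q = 0.4602, giving −½ ln(0.4602) = 0.388047.
1 − 2Q = 0.9164, giving −¼ ln(0.9164) = 0.021826.
d = 0.388047 + 0.021826 = 0.409873.

0.410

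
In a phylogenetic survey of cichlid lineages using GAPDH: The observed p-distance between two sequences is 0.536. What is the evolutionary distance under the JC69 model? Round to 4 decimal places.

0.9406

d = −(3/4) ln(1 − 4p/3) = −0.75 ln(1 − 0.714667) = −0.75 ln(0.285333)
  = −0.75 × (-1.254098) = 0.940574 substitutions/site.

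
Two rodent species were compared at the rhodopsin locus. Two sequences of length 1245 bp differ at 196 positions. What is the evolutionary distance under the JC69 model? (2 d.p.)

p = 196/1245 ≈ 0.15743.
d = −(3/4) ln(1 − 4p/3) = −0.75 ln(1 − 0.209907) = −0.75 ln(0.790093)
  = −0.75 × (-0.235605) = 0.176704 substitutions/site.

0.18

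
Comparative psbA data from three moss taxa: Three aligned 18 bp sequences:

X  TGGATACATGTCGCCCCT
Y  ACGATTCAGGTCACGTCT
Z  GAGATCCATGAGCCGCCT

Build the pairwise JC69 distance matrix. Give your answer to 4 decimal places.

d(X,Y) = 0.5482, d(X,Z) = 0.5482, d(Y,Z) = 0.6735

X–Y: 7/18 sites differ → p ≈ 0.388889, d = −0.75 ln(1 − 0.518519) = 0.548166 ≈ 0.5482.
X–Z: 7/18 sites differ → p ≈ 0.388889, d = −0.75 ln(1 − 0.518519) = 0.548166 ≈ 0.5482.
Y–Z: 8/18 sites differ → p ≈ 0.444444, d = −0.75 ln(1 − 0.592592) = 0.673455 ≈ 0.6735.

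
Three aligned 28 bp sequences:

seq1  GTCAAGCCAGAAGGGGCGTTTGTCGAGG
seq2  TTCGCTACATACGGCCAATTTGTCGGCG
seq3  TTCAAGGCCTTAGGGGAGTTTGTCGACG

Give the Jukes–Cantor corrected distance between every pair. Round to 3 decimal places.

seq1–seq2: 13/28 sites differ → p ≈ 0.464286, d = −0.75 ln(1 − 0.619048) = 0.723811 ≈ 0.724.
seq1–seq3: 7/28 sites differ → p = 0.25, d = −0.75 ln(1 − 0.333333) = 0.304098 ≈ 0.304.
seq2–seq3: 11/28 sites differ → p ≈ 0.392857, d = −0.75 ln(1 − 0.523809) = 0.556452 ≈ 0.556.

d(seq1,seq2) = 0.724, d(seq1,seq3) = 0.304, d(seq2,seq3) = 0.556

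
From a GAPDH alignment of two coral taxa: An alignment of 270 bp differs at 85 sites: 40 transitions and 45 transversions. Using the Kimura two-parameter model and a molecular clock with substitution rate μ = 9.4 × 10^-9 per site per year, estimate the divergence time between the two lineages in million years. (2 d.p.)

P = 40/270 ≈ 0.148148 and Q = 45/270 ≈ 0.166667.
Under the Kimura two-parameter model, d = −½ ln(1 − 2P − Q) − ¼ ln(1 − 2Q).
1 − 2P − Q = 0.537037, giving −½ ln(0.537037) = 0.310844.
1 − 2Q = 0.666666, giving −¼ ln(0.666666) = 0.101367.
d = 0.310844 + 0.101367 = 0.412211.
Under a molecular clock d = 2μt, so t = d/(2μ) = 0.412211 / (2 × 9.4 × 10^-9) = 21.93 million years.

21.93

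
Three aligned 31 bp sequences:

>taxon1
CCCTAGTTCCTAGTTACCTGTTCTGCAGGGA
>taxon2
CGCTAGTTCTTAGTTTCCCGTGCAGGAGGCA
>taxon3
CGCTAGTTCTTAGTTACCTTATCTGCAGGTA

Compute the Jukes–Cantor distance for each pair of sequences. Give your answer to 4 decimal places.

d(taxon1,taxon2) = 0.3163, d(taxon1,taxon3) = 0.1816, d(taxon2,taxon3) = 0.3163

taxon1–taxon2: 8/31 sites differ → p ≈ 0.258065, d = −0.75 ln(1 − 0.344087) = 0.316295 ≈ 0.3163.
taxon1–taxon3: 5/31 sites differ → p ≈ 0.16129, d = −0.75 ln(1 − 0.215053) = 0.181604 ≈ 0.1816.
taxon2–taxon3: 8/31 sites differ → p ≈ 0.258065, d = −0.75 ln(1 − 0.344087) = 0.316295 ≈ 0.3163.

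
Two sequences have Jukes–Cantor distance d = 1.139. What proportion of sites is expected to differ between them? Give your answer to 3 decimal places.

p = (3/4)(1 − e^(−4d/3)) = 0.75 × (1 − e^(-1.518667)) = 0.75 × (1 − 0.219004) = 0.585747.

0.586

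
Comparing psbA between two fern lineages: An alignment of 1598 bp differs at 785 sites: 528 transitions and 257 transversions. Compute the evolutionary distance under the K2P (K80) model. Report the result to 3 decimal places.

0.959

P = 528/1598 ≈ 0.330413 and Q = 257/1598 ≈ 0.160826.
Under the Kimura two-parameter model, d = −½ ln(1 − 2P − Q) − ¼ ln(1 − 2Q).
1 − 2P − Q = 0.178348, giving −½ ln(0.178348) = 0.862009.
1 − 2Q = 0.678348, giving −¼ ln(0.678348) = 0.097024.
d = 0.862009 + 0.097024 = 0.959033.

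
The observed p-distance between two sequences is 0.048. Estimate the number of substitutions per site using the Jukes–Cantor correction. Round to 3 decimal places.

d = −(3/4) ln(1 − 4p/3) = −0.75 ln(1 − 0.064) = −0.75 ln(0.936)
  = −0.75 × (-0.066140) = 0.049605 substitutions/site.

0.050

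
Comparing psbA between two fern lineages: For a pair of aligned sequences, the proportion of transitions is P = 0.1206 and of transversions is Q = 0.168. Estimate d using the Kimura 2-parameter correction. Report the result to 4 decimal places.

Under the Kimura two-parameter model, d = −½ ln(1 − 2P − Q) − ¼ ln(1 − 2Q).
1 − 2P − Q = 0.5908, giving −½ ln(0.5908) = 0.263139.
1 − 2Q = 0.664, giving −¼ ln(0.664) = 0.102368.
d = 0.263139 + 0.102368 = 0.365507.

0.3655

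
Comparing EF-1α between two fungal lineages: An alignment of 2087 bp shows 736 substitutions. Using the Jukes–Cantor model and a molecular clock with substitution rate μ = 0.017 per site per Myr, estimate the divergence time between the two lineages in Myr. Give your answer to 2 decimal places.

p = 736/2087 ≈ 0.352659.
d = −(3/4) ln(1 − 4p/3) = −0.75 ln(1 − 0.470212) = −0.75 ln(0.529788)
  = −0.75 × (-0.635278) = 0.476459 substitutions/site.
Under a molecular clock d = 2μt, so t = d/(2μ) = 0.476459 / (2 × 0.017) = 14.01 Myr.

14.01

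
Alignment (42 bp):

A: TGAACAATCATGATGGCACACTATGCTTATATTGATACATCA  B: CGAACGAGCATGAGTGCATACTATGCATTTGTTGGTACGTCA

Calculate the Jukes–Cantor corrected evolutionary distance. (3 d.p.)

The sequences differ at 11 of 42 sites, so p = 11/42 ≈ 0.261905.
d = −(3/4) ln(1 − 4p/3) = −0.75 ln(1 − 0.349207) = −0.75 ln(0.650793)
  = −0.75 × (-0.429564) = 0.322173 substitutions/site.

0.322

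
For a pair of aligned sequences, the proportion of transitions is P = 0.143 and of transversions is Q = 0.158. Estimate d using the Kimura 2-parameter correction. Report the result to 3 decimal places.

0.388

Under the Kimura two-parameter model, d = −½ ln(1 − 2P − Q) − ¼ ln(1 − 2Q).
1 − 2P − Q = 0.556, giving −½ ln(0.556) = 0.293493.
1 − 2Q = 0.684, giving −¼ ln(0.684) = 0.094949.
d = 0.293493 + 0.094949 = 0.388442.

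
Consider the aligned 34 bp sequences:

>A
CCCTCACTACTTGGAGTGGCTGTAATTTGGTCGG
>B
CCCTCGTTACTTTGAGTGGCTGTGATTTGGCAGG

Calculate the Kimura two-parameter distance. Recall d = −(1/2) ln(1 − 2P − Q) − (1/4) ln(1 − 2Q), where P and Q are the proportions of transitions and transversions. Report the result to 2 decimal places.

0.21

Of 34 sites, 4 differences are transitions and 2 are transversions, so P = 4/34 ≈ 0.117647 and Q = 2/34 ≈ 0.058824.
Under the Kimura two-parameter model, d = −½ ln(1 − 2P − Q) − ¼ ln(1 − 2Q).
1 − 2P − Q = 0.705882, giving −½ ln(0.705882) = 0.174154.
1 − 2Q = 0.882352, giving −¼ ln(0.882352) = 0.031291.
d = 0.174154 + 0.031291 = 0.205445.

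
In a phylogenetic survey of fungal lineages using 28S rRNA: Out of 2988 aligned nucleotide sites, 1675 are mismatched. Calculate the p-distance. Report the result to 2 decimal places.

0.56

p = 1675/2988 = 0.560575… ≈ 0.56 (to 2 d.p.).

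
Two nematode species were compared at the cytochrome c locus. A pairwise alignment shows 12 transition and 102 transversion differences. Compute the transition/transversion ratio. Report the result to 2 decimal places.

R = 12/102 = 0.117647… ≈ 0.12 (to 2 d.p.).

0.12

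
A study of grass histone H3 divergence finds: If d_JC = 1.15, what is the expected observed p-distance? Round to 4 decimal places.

0.5881

p = (3/4)(1 − e^(−4d/3)) = 0.75 × (1 − e^(-1.533333)) = 0.75 × (1 − 0.215815) = 0.588139.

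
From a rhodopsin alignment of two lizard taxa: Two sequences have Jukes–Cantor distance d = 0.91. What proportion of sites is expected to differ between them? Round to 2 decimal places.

0.53

p = (3/4)(1 − e^(−4d/3)) = 0.75 × (1 − e^(-1.213333)) = 0.75 × (1 − 0.297205) = 0.527096.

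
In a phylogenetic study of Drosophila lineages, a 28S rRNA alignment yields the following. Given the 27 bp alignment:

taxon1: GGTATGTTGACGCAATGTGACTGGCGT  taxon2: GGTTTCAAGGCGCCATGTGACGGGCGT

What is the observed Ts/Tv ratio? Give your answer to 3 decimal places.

Transitions are A↔G and C↔T; transversions are all other mismatches.
Transitions: 1. Transversions: 6.
R = 1/6 = 0.166666… ≈ 0.167 (to 3 d.p.).

0.167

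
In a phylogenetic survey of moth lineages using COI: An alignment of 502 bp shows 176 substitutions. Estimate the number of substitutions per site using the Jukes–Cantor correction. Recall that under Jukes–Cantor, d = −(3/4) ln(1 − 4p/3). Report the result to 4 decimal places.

0.4726

p = 176/502 ≈ 0.350598.
d = −(3/4) ln(1 − 4p/3) = −0.75 ln(1 − 0.467464) = −0.75 ln(0.532536)
  = −0.75 × (-0.630105) = 0.472579 substitutions/site.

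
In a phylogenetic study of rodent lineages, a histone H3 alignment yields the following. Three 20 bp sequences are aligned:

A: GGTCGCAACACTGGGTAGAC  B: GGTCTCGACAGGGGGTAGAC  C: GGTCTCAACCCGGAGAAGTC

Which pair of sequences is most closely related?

A and B

A–B: 4/20 differ, p = 0.200, d = 0.233.
A–C: 6/20 differ, p = 0.300, d = 0.383.
B–C: 6/20 differ, p = 0.300, d = 0.383.
The smallest distance is between A and B.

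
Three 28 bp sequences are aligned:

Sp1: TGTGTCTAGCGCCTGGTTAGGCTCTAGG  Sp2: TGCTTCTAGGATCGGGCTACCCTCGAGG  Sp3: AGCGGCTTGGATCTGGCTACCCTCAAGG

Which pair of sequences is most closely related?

Sp1–Sp2: 10/28 differ, p = 0.357, d = 0.485.
Sp1–Sp3: 11/28 differ, p = 0.393, d = 0.556.
Sp2–Sp3: 6/28 differ, p = 0.214, d = 0.252.
The smallest distance is between Sp2 and Sp3.

Sp2 and Sp3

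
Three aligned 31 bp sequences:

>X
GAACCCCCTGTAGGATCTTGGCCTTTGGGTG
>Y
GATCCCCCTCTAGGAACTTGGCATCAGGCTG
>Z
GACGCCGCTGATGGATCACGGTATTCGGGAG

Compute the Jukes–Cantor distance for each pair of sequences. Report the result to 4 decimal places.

X–Y: 7/31 sites differ → p ≈ 0.225806, d = −0.75 ln(1 − 0.301075) = 0.268659 ≈ 0.2687.
X–Z: 11/31 sites differ → p ≈ 0.354839, d = −0.75 ln(1 − 0.473119) = 0.480585 ≈ 0.4806.
Y–Z: 14/31 sites differ → p ≈ 0.451613, d = −0.75 ln(1 − 0.602151) = 0.691262 ≈ 0.6913.

d(X,Y) = 0.2687, d(X,Z) = 0.4806, d(Y,Z) = 0.6913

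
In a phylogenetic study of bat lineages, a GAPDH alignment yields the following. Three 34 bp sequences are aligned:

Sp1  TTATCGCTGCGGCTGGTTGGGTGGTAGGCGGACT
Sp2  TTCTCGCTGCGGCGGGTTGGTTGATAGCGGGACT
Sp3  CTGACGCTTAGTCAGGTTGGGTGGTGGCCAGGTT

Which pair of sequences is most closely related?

Sp1–Sp2: 6/34 differ, p = 0.176, d = 0.201.
Sp1–Sp3: 12/34 differ, p = 0.353, d = 0.477.
Sp2–Sp3: 14/34 differ, p = 0.412, d = 0.597.
The smallest distance is between Sp1 and Sp2.

Sp1 and Sp2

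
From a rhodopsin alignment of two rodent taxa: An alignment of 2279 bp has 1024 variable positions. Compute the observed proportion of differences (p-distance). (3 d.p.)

0.449

p = 1024/2279 = 0.449319… ≈ 0.449 (to 3 d.p.).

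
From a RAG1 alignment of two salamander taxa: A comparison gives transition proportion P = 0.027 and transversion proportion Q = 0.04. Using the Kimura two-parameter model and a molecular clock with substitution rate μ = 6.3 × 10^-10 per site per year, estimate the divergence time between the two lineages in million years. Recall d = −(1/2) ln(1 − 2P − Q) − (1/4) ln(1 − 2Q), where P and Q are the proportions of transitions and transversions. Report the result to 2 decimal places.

Under the Kimura two-parameter model, d = −½ ln(1 − 2P − Q) − ¼ ln(1 − 2Q).
1 − 2P − Q = 0.906, giving −½ ln(0.906) = 0.049358.
1 − 2Q = 0.92, giving −¼ ln(0.92) = 0.020845.
d = 0.049358 + 0.020845 = 0.070203.
Under a molecular clock d = 2μt, so t = d/(2μ) = 0.070203 / (2 × 6.3 × 10^-10) = 55.72 million years.

55.72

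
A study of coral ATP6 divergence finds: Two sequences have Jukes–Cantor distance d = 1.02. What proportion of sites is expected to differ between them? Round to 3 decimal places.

0.558

p = (3/4)(1 − e^(−4d/3)) = 0.75 × (1 − e^(-1.36)) = 0.75 × (1 − 0.256661) = 0.557504.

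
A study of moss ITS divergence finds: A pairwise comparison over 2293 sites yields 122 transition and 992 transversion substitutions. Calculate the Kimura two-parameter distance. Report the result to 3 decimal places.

0.888

P = 122/2293 ≈ 0.053205 and Q = 992/2293 ≈ 0.432621.
Under the Kimura two-parameter model, d = −½ ln(1 − 2P − Q) − ¼ ln(1 − 2Q).
1 − 2P − Q = 0.460969, giving −½ ln(0.460969) = 0.387212.
1 − 2Q = 0.134758, giving −¼ ln(0.134758) = 0.501069.
d = 0.387212 + 0.501069 = 0.888281.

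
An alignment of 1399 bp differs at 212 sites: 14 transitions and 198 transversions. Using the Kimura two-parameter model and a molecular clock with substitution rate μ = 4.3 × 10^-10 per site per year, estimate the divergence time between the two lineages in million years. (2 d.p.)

199.17

P = 14/1399 ≈ 0.010007 and Q = 198/1399 ≈ 0.14153.
Under the Kimura two-parameter model, d = −½ ln(1 − 2P − Q) − ¼ ln(1 − 2Q).
1 − 2P − Q = 0.838456, giving −½ ln(0.838456) = 0.088097.
1 − 2Q = 0.71694, giving −¼ ln(0.71694) = 0.083191.
d = 0.088097 + 0.083191 = 0.171288.
Under a molecular clock d = 2μt, so t = d/(2μ) = 0.171288 / (2 × 4.3 × 10^-10) = 199.17 million years.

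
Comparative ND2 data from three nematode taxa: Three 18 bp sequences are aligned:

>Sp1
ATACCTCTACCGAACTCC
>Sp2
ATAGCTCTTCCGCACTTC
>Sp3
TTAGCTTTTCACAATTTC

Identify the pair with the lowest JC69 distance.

Sp1–Sp2: 4/18 differ, p = 0.222, d = 0.264.
Sp1–Sp3: 8/18 differ, p = 0.444, d = 0.673.
Sp2–Sp3: 6/18 differ, p = 0.333, d = 0.441.
The smallest distance is between Sp1 and Sp2.

Sp1 and Sp2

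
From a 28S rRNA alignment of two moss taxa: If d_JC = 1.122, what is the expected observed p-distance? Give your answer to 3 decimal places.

p = (3/4)(1 − e^(−4d/3)) = 0.75 × (1 − e^(-1.496)) = 0.75 × (1 − 0.224024) = 0.581982.

0.582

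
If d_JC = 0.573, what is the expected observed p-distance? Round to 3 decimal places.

p = (3/4)(1 − e^(−4d/3)) = 0.75 × (1 − e^(-0.764)) = 0.75 × (1 − 0.465799) = 0.400651.

0.401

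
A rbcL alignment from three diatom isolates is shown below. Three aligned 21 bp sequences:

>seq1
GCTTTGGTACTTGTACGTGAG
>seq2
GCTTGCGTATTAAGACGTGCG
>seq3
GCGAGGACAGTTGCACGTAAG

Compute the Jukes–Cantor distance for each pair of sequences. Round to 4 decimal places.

seq1–seq2: 7/21 sites differ → p ≈ 0.333333, d = −0.75 ln(1 − 0.444444) = 0.440839 ≈ 0.4408.
seq1–seq3: 8/21 sites differ → p ≈ 0.380952, d = −0.75 ln(1 − 0.507936) = 0.531860 ≈ 0.5319.
seq2–seq3: 11/21 sites differ → p ≈ 0.52381, d = −0.75 ln(1 − 0.698413) = 0.899023 ≈ 0.8990.

d(seq1,seq2) = 0.4408, d(seq1,seq3) = 0.5319, d(seq2,seq3) = 0.8990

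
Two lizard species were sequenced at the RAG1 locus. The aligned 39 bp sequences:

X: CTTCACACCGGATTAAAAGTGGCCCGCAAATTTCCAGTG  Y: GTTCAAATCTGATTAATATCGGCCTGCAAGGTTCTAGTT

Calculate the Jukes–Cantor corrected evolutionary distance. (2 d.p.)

The sequences differ at 12 of 39 sites, so p = 12/39 ≈ 0.307692.
d = −(3/4) ln(1 − 4p/3) = −0.75 ln(1 − 0.410256) = −0.75 ln(0.589744)
  = −0.75 × (-0.528067) = 0.396050 substitutions/site.

0.40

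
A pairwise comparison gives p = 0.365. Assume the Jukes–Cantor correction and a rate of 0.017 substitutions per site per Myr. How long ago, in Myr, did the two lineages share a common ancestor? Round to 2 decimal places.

d = −(3/4) ln(1 − 4p/3) = −0.75 ln(1 − 0.486667) = −0.75 ln(0.513333)
  = −0.75 × (-0.666831) = 0.500123 substitutions/site.
Under a molecular clock d = 2μt, so t = d/(2μ) = 0.500123 / (2 × 0.017) = 14.71 Myr.

14.71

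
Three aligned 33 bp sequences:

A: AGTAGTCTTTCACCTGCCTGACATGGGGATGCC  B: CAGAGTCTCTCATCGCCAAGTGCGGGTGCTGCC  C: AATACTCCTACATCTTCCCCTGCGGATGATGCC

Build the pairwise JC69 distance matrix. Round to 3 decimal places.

d(A,B) = 0.699, d(A,C) = 0.625, d(B,C) = 0.559

A–B: 15/33 sites differ → p ≈ 0.454545, d = −0.75 ln(1 − 0.60606) = 0.698667 ≈ 0.699.
A–C: 14/33 sites differ → p ≈ 0.424242, d = −0.75 ln(1 − 0.565656) = 0.625439 ≈ 0.625.
B–C: 13/33 sites differ → p ≈ 0.393939, d = −0.75 ln(1 − 0.525252) = 0.558728 ≈ 0.559.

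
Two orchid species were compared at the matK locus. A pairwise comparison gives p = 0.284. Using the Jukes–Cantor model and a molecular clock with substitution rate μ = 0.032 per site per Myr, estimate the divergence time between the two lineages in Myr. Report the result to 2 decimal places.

5.58

d = −(3/4) ln(1 − 4p/3) = −0.75 ln(1 − 0.378667) = −0.75 ln(0.621333)
  = −0.75 × (-0.475888) = 0.356916 substitutions/site.
Under a molecular clock d = 2μt, so t = d/(2μ) = 0.356916 / (2 × 0.032) = 5.58 Myr.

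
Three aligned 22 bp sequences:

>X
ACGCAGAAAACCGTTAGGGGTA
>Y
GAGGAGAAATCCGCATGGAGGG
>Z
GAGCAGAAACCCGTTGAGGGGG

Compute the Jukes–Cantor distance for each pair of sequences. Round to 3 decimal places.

X–Y: 10/22 sites differ → p ≈ 0.454545, d = −0.75 ln(1 − 0.60606) = 0.698667 ≈ 0.699.
X–Z: 7/22 sites differ → p ≈ 0.318182, d = −0.75 ln(1 − 0.424243) = 0.414052 ≈ 0.414.
Y–Z: 7/22 sites differ → p ≈ 0.318182, d = −0.75 ln(1 − 0.424243) = 0.414052 ≈ 0.414.

d(X,Y) = 0.699, d(X,Z) = 0.414, d(Y,Z) = 0.414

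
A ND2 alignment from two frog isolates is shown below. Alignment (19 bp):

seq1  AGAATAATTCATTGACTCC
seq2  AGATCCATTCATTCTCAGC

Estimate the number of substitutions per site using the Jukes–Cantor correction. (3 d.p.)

The sequences differ at 7 of 19 sites (4, 5, 6, 14, 15, 17, 18), so p = 7/19 ≈ 0.368421.
d = −(3/4) ln(1 − 4p/3) = −0.75 ln(1 − 0.491228) = −0.75 ln(0.508772)
  = −0.75 × (-0.675755) = 0.506816 substitutions/site.

0.507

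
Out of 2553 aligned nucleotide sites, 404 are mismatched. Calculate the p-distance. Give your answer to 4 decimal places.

0.1582

p = 404/2553 = 0.158245… ≈ 0.1582 (to 4 d.p.).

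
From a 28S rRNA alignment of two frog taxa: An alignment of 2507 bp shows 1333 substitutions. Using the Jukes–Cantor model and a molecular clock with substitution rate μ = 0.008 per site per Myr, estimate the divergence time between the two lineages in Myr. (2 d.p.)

57.86

p = 1333/2507 ≈ 0.531711.
d = −(3/4) ln(1 − 4p/3) = −0.75 ln(1 − 0.708948) = −0.75 ln(0.291052)
  = −0.75 × (-1.234253) = 0.925690 substitutions/site.
Under a molecular clock d = 2μt, so t = d/(2μ) = 0.925690 / (2 × 0.008) = 57.86 Myr.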